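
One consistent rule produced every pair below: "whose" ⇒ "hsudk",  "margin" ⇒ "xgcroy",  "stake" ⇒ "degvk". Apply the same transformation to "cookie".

The rule splits by letter class: vowels +6, consonants +11.
For cookie: c(cons)+11=n, o(vowel)+6=u, o(vowel)+6=u, k(cons)+11=v, i(vowel)+6=o, e(vowel)+6=k.

nuuvok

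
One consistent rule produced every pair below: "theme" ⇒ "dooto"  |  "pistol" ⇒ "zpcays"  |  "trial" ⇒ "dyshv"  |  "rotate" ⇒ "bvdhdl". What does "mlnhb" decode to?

cedar

Shifts by position in theme: pos 0: t→d (+10), pos 1: h→o (+7), pos 2: e→o (+10), pos 3: m→t (+7) — repeating every 2. It's a Vigenère-style cipher with numeric key [10,7]: position i shifts by key[i mod 2].
Undoing it on mlnhb: m−10=c, l−7=e, n−10=d, h−7=a, b−10=r.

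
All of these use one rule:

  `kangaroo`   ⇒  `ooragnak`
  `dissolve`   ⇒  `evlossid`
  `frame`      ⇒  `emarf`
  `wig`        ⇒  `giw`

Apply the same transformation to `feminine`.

The output letters match the input read backwards: kangaroo reversed is ooragnak. It's just the letters in reverse order.
For feminine: reverse → eninimef.

eninimef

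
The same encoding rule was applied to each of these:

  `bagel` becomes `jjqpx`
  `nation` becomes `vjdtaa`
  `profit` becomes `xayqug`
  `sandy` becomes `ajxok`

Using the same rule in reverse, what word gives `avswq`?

In bagel: b→j is +8, a→j is +9, g→q is +10, e→p is +11 — the shift increases by 1 each position. The shift increases by 1 at each position, starting from +8: 8, 9, 10, ….
Undoing it on avswq: a−8=s, v−9=m, s−10=i, w−11=l, q−12=e.

smile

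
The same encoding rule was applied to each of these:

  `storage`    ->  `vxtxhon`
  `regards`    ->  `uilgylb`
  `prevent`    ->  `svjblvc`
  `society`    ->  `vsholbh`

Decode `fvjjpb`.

Letter i (0-indexed) is shifted by i+3, so successive shifts are 3, 4, 5, ….
Reversing it on fvjjpb: f−3=c, v−4=r, j−5=e, j−6=d, p−7=i, b−8=t.

credit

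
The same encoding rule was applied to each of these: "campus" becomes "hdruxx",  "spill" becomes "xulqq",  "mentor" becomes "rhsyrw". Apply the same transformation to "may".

The shift depends on letter class: consonant c→h is +5, but vowel a→d is +3. Two shifts are in play — +3 for a/e/i/o/u, +5 for every other letter.
Applying it to may: m(cons)+5=r, a(vowel)+3=d, y(cons)+5=d.

rdd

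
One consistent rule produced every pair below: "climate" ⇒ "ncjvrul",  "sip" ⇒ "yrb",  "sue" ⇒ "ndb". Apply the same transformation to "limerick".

tlranvru

The output letters match the input read backwards, each shifted +9: climate reversed is etamilc. Read the word backwards and shift each letter +9.
Applying it to limerick: reverse → kciremil; then shift: k+9=t, c+9=l, i+9=r, r+9=a, e+9=n, m+9=v, i+9=r, l+9=u.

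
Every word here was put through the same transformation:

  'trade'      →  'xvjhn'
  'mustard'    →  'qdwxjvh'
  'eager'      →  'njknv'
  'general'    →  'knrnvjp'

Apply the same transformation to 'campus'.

gjqtdw

The shift depends on letter class: consonant t→x is +4, but vowel a→j is +9. Vowels shift forward by 9 and consonants shift forward by 4.
Applying it to campus: c(cons)+4=g, a(vowel)+9=j, m(cons)+4=q, p(cons)+4=t, u(vowel)+9=d, s(cons)+4=w.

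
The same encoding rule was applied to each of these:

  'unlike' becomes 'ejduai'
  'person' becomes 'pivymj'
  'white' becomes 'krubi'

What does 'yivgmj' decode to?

sermon

u(20)→e(4) and n(13)→j(9) fit y≡3x+22 (mod 26); the inverse of 3 mod 26 is 9. Each letter's alphabet position (a=0..z=25) is mapped through 3·x+22 mod 26 — an affine cipher.
Undoing it on yivgmj: y(24)→9·(24−22)≡18=s; i(8)→9·(8−22)≡4=e; v(21)→9·(21−22)≡17=r; g(6)→9·(6−22)≡12=m; m(12)→9·(12−22)≡14=o; j(9)→9·(9−22)≡13=n (all mod 26).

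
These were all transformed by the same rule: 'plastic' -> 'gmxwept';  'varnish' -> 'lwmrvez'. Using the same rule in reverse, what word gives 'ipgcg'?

Two steps: reverse the string, then apply a Caesar shift of +4.
Undoing it on ipgcg: shift back: i−4=e, p−4=l, g−4=c, c−4=y, g−4=c → elcyc; then reverse → cycle.

cycle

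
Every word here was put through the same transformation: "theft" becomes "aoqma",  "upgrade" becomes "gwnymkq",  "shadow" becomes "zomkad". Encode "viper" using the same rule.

The shift depends on letter class: consonant t→a is +7, but vowel e→q is +12. The rule splits by letter class: vowels +12, consonants +7.
Applying it to viper: v(cons)+7=c, i(vowel)+12=u, p(cons)+7=w, e(vowel)+12=q, r(cons)+7=y.

cuwqy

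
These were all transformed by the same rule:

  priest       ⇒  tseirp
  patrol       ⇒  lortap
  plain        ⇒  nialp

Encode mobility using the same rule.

ytilibom

The word is simply reversed.
On mobility: reverse → ytilibom.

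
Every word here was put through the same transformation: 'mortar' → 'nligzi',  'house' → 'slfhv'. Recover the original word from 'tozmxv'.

glance

Letters are reflected about the middle of the alphabet (position → 25−position): Atbash.
Reversing it on tozmxv: t↔g, o↔l, z↔a, m↔n, x↔c, v↔e.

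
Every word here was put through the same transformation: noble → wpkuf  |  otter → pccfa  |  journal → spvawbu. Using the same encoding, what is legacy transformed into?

ufpblh

Two shifts are in play — +1 for a/e/i/o/u, +9 for every other letter.
For legacy: l(cons)+9=u, e(vowel)+1=f, g(cons)+9=p, a(vowel)+1=b, c(cons)+9=l, y(cons)+9=h.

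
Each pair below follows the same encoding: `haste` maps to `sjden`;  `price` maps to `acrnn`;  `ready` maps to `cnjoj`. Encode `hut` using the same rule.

sde

The shift depends on letter class: consonant h→s is +11, but vowel a→j is +9. The rule splits by letter class: vowels +9, consonants +11.
For hut: h(cons)+11=s, u(vowel)+9=d, t(cons)+11=e.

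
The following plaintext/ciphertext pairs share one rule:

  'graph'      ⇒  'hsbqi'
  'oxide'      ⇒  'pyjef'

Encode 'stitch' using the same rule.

tujudi

Compare letters: g→h is +1, r→s is +1, a→b is +1 — a constant shift. Every letter moves 1 place later in the alphabet, wrapping around z→a.
Applying it to stitch: s+1=t, t+1=u, i+1=j, t+1=u, c+1=d, h+1=i.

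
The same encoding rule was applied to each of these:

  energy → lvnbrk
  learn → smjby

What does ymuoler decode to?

In energy: e→l is +7, n→v is +8, e→n is +9, r→b is +10 — the shift increases by 1 each position. Each letter shifts forward by (position + 7), i.e. 7, 8, 9, … — the shift grows by one for each successive letter.
Reversing it on ymuoler: y−7=r, m−8=e, u−9=l, o−10=e, l−11=a, e−12=s, r−13=e.

release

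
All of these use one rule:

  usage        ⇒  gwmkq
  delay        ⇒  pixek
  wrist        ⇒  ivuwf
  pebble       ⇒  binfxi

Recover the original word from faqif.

tweet

Shifts by position in usage: pos 0: u→g (+12), pos 1: s→w (+4), pos 2: a→m (+12), pos 3: g→k (+4) — repeating every 2. The shifts repeat in a cycle of length 2: positions 0,1,… shift by +12, +4, then the pattern repeats.
Decoding faqif: f−12=t, a−4=w, q−12=e, i−4=e, f−12=t.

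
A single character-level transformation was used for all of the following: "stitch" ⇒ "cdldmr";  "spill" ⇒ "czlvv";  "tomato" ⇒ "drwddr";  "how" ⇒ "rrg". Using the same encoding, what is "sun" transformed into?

cxx

The rule splits by letter class: vowels +3, consonants +10.
For sun: s(cons)+10=c, u(vowel)+3=x, n(cons)+10=x.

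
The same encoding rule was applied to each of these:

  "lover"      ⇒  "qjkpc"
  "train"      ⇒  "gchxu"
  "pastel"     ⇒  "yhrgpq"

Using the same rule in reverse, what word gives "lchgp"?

l(11)→q(16) and o(14)→j(9) fit y≡15x+7 (mod 26); the inverse of 15 mod 26 is 7. Treating letters as 0–25, the rule is x ↦ 15x + 7 (mod 26).
Reversing it on lchgp: l(11)→7·(11−7)≡2=c; c(2)→7·(2−7)≡17=r; h(7)→7·(7−7)≡0=a; g(6)→7·(6−7)≡19=t; p(15)→7·(15−7)≡4=e (all mod 26).

crate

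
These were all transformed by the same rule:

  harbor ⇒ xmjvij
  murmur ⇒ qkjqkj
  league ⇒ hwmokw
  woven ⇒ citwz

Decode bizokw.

This is an affine cipher: with a=0,…,z=25, each position x becomes (9x+12) mod 26.
Decoding bizokw: b(1)→3·(1−12)≡19=t; i(8)→3·(8−12)≡14=o; z(25)→3·(25−12)≡13=n; o(14)→3·(14−12)≡6=g; k(10)→3·(10−12)≡20=u; w(22)→3·(22−12)≡4=e (all mod 26).

tongue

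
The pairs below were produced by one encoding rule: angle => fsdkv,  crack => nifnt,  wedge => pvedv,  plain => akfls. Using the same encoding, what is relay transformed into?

a(0)→f(5) and n(13)→s(18) fit y≡17x+5 (mod 26); the inverse of 17 mod 26 is 23. This is an affine cipher: with a=0,…,z=25, each position x becomes (17x+5) mod 26.
On relay: r(17)→17·17+5≡8=i; e(4)→17·4+5≡21=v; l(11)→17·11+5≡10=k; a(0)→17·0+5≡5=f; y(24)→17·24+5≡23=x (all mod 26).

ivkfx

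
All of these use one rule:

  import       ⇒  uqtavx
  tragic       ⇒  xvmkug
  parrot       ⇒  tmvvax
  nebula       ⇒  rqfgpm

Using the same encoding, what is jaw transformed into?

The shift depends on letter class: consonant m→q is +4, but vowel i→u is +12. Vowels shift forward by 12 and consonants shift forward by 4.
On jaw: j(cons)+4=n, a(vowel)+12=m, w(cons)+4=a.

nma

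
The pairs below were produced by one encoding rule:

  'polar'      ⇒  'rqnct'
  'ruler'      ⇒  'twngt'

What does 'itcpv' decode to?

Compare letters: p→r is +2, o→q is +2, l→n is +2 — a constant shift. Every letter moves 2 places later in the alphabet, wrapping around z→a.
Decoding itcpv: i−2=g, t−2=r, c−2=a, p−2=n, v−2=t.

grant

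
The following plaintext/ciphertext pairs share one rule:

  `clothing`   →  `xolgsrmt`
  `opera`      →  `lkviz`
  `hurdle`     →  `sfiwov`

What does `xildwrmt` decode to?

crowding

Each pair mirrors across the alphabet (c↔x, l↔o, o↔l): positions sum to 25. Each letter is replaced by its mirror in the alphabet: a↔z, b↔y, c↔x, and so on (the Atbash cipher).
Reversing it on xildwrmt: x↔c, i↔r, l↔o, d↔w, w↔d, r↔i, m↔n, t↔g.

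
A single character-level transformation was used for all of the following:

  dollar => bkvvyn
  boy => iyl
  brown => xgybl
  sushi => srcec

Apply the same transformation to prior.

The word is reversed, then every letter is shifted forward by 10.
On prior: reverse → roirp; then shift: r+10=b, o+10=y, i+10=s, r+10=b, p+10=z.

bysbz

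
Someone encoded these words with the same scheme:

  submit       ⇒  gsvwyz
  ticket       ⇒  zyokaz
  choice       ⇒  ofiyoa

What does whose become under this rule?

s(18)→g(6) and u(20)→s(18) fit y≡19x+2 (mod 26); the inverse of 19 mod 26 is 11. This is an affine cipher: with a=0,…,z=25, each position x becomes (19x+2) mod 26.
For whose: w(22)→19·22+2≡4=e; h(7)→19·7+2≡5=f; o(14)→19·14+2≡8=i; s(18)→19·18+2≡6=g; e(4)→19·4+2≡0=a (all mod 26).

efiga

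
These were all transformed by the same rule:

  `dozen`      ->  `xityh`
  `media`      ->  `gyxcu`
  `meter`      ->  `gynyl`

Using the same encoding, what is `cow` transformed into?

It's a constant shift of +20 (ROT20).
For cow: c+20=w, o+20=i, w+20=q.

wiq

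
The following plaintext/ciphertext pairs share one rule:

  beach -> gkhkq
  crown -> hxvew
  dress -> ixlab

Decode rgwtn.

In beach: b→g is +5, e→k is +6, a→h is +7, c→k is +8 — the shift increases by 1 each position. The shift increases by 1 at each position, starting from +5: 5, 6, 7, ….
Undoing it on rgwtn: r−5=m, g−6=a, w−7=p, t−8=l, n−9=e.

maple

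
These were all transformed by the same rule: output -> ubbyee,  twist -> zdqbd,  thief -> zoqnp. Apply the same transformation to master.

shacoc

Each letter shifts forward by (position + 6), i.e. 6, 7, 8, … — the shift grows by one for each successive letter.
On master: m+6=s, a+7=h, s+8=a, t+9=c, e+10=o, r+11=c.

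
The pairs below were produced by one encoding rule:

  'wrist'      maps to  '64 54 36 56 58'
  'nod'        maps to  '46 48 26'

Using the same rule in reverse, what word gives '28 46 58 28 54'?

w(#23)→64 and r(#18)→54: differences scale by 2, so n = 2·pos + 18. Each letter becomes 2×(its alphabet position, a=1..z=26) + 18.
Reversing it on 28 46 58 28 54: 28→(28−18)÷2=5=e, 46→(46−18)÷2=14=n, 58→(58−18)÷2=20=t, 28→(28−18)÷2=5=e, 54→(54−18)÷2=18=r.

enter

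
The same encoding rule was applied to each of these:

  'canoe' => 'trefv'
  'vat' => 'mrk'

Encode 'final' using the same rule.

Compare letters: c→t is +17, a→r is +17, n→e is +17 — a constant shift. Each letter is shifted forward by 17 in the alphabet (a Caesar shift of +17).
Applying it to final: f+17=w, i+17=z, n+17=e, a+17=r, l+17=c.

wzerc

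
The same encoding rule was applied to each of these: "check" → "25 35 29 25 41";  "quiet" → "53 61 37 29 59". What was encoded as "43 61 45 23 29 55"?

lumber

c(#3)→25 and h(#8)→35: differences scale by 2, so n = 2·pos + 19. Each letter becomes 2×(its alphabet position, a=1..z=26) + 19.
Reversing it on 43 61 45 23 29 55: 43→(43−19)÷2=12=l, 61→(61−19)÷2=21=u, 45→(45−19)÷2=13=m, 23→(23−19)÷2=2=b, 29→(29−19)÷2=5=e, 55→(55−19)÷2=18=r.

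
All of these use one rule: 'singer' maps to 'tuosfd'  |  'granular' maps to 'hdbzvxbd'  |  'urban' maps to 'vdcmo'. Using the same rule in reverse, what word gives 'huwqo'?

given

Shifts by position in singer: pos 0: s→t (+1), pos 1: i→u (+12), pos 2: n→o (+1), pos 3: g→s (+12) — repeating every 2. A repeating key of period 2 is used — shifts +1, +12 over and over.
Reversing it on huwqo: h−1=g, u−12=i, w−1=v, q−12=e, o−1=n.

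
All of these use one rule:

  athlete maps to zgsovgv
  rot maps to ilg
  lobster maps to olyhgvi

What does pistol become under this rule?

Each pair mirrors across the alphabet (a↔z, t↔g, h↔s): positions sum to 25. Letters are reflected about the middle of the alphabet (position → 25−position): Atbash.
On pistol: p↔k, i↔r, s↔h, t↔g, o↔l, l↔o.

krhglo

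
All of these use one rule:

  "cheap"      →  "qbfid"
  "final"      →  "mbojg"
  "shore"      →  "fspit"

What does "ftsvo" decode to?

nurse

The output letters match the input read backwards, each shifted +1: cheap reversed is paehc. Read the word backwards and shift each letter +1.
Decoding ftsvo: shift back: f−1=e, t−1=s, s−1=r, v−1=u, o−1=n → esrun; then reverse → nurse.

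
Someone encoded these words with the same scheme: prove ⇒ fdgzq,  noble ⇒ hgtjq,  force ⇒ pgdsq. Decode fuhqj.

panel

p(15)→f(5) and r(17)→d(3) fit y≡25x+20 (mod 26); the inverse of 25 mod 26 is 25. Each letter's alphabet position (a=0..z=25) is mapped through 25·x+20 mod 26 — an affine cipher.
Reversing it on fuhqj: f(5)→25·(5−20)≡15=p; u(20)→25·(20−20)≡0=a; h(7)→25·(7−20)≡13=n; q(16)→25·(16−20)≡4=e; j(9)→25·(9−20)≡11=l (all mod 26).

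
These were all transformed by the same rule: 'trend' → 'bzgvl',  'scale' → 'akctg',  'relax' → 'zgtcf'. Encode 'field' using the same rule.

Two shifts are in play — +2 for a/e/i/o/u, +8 for every other letter.
On field: f(cons)+8=n, i(vowel)+2=k, e(vowel)+2=g, l(cons)+8=t, d(cons)+8=l.

nkgtl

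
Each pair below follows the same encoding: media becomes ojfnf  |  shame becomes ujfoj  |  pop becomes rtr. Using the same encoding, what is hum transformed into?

jzo

Two shifts are in play — +5 for a/e/i/o/u, +2 for every other letter.
Applying it to hum: h(cons)+2=j, u(vowel)+5=z, m(cons)+2=o.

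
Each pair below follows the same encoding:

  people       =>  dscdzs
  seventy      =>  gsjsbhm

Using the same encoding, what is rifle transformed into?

It's a constant shift of +14 (ROT14).
For rifle: r+14=f, i+14=w, f+14=t, l+14=z, e+14=s.

fwtzs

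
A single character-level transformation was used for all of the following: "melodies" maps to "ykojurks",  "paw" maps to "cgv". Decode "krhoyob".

The output letters match the input read backwards, each shifted +6: melodies reversed is seidolem. Two steps: reverse the string, then apply a Caesar shift of +6.
Decoding krhoyob: shift back: k−6=e, r−6=l, h−6=b, o−6=i, y−6=s, o−6=i, b−6=v → elbisiv; then reverse → visible.

visible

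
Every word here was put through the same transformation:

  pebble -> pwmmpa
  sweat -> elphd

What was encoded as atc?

rip

Read the word backwards and shift each letter +11.
Reversing it on atc: shift back: a−11=p, t−11=i, c−11=r → pir; then reverse → rip.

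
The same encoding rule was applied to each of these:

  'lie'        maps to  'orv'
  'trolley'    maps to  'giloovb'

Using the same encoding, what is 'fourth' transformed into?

ulfigs

Each pair mirrors across the alphabet (l↔o, i↔r, e↔v): positions sum to 25. Letters are reflected about the middle of the alphabet (position → 25−position): Atbash.
For fourth: f↔u, o↔l, u↔f, r↔i, t↔g, h↔s.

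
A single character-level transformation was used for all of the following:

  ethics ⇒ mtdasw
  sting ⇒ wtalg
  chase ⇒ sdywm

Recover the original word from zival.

robin

Treating letters as 0–25, the rule is x ↦ 23x + 24 (mod 26).
Undoing it on zival: z(25)→17·(25−24)≡17=r; i(8)→17·(8−24)≡14=o; v(21)→17·(21−24)≡1=b; a(0)→17·(0−24)≡8=i; l(11)→17·(11−24)≡13=n (all mod 26).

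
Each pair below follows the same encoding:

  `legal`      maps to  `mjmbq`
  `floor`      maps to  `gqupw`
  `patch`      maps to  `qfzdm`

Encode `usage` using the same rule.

Shifts by position in legal: pos 0: l→m (+1), pos 1: e→j (+5), pos 2: g→m (+6), pos 3: a→b (+1), pos 4: l→q (+5) — repeating every 3. It's a Vigenère-style cipher with numeric key [1,5,6]: position i shifts by key[i mod 3].
On usage: u+1=v, s+5=x, a+6=g, g+1=h, e+5=j.

vxghj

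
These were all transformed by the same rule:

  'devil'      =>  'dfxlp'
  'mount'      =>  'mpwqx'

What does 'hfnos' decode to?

hello

In devil: d→d is +0, e→f is +1, v→x is +2, i→l is +3 — the shift increases by 1 each position. The shift increases by 1 at each position, starting from +0: 0, 1, 2, ….
Reversing it on hfnos: h−0=h, f−1=e, n−2=l, o−3=l, s−4=o.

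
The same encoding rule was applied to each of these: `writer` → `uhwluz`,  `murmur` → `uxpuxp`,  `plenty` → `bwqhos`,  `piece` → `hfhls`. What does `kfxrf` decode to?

Read the word backwards and shift each letter +3.
Reversing it on kfxrf: shift back: k−3=h, f−3=c, x−3=u, r−3=o, f−3=c → hcuoc; then reverse → couch.

couch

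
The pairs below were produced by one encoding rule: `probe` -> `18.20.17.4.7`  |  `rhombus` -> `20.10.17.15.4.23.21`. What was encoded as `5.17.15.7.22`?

comet

p is letter #16 and maps to 18: an offset of 2. The number is (letter's place in the alphabet, a=1) + 2.
Undoing it on 5.17.15.7.22: 5→(5−2)÷1=3=c, 17→(17−2)÷1=15=o, 15→(15−2)÷1=13=m, 7→(7−2)÷1=5=e, 22→(22−2)÷1=20=t.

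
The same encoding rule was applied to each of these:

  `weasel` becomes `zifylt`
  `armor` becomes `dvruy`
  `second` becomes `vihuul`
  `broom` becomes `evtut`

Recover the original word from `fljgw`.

cheap

In weasel: w→z is +3, e→i is +4, a→f is +5, s→y is +6 — the shift increases by 1 each position. Each letter shifts forward by (position + 3), i.e. 3, 4, 5, … — the shift grows by one for each successive letter.
Decoding fljgw: f−3=c, l−4=h, j−5=e, g−6=a, w−7=p.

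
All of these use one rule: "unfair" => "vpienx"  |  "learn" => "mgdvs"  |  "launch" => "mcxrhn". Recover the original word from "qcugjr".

In unfair: u→v is +1, n→p is +2, f→i is +3, a→e is +4 — the shift increases by 1 each position. Letter i (0-indexed) is shifted by i+1, so successive shifts are 1, 2, 3, ….
Undoing it on qcugjr: q−1=p, c−2=a, u−3=r, g−4=c, j−5=e, r−6=l.

parcel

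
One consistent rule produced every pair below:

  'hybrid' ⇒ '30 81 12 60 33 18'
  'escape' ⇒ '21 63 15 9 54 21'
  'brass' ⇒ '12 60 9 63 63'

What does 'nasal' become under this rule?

h(#8)→30 and y(#25)→81: differences scale by 3, so n = 3·pos + 6. The formula is n = 3×(alphabet index, a=1) + 6.
Applying it to nasal: n=14→48, a=1→9, s=19→63, a=1→9, l=12→42.

48 9 63 9 42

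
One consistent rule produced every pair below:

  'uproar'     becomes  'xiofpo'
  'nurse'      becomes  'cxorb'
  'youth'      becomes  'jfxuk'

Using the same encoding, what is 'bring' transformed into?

sonch

u(20)→x(23) and p(15)→i(8) fit y≡3x+15 (mod 26); the inverse of 3 mod 26 is 9. Treating letters as 0–25, the rule is x ↦ 3x + 15 (mod 26).
On bring: b(1)→3·1+15≡18=s; r(17)→3·17+15≡14=o; i(8)→3·8+15≡13=n; n(13)→3·13+15≡2=c; g(6)→3·6+15≡7=h (all mod 26).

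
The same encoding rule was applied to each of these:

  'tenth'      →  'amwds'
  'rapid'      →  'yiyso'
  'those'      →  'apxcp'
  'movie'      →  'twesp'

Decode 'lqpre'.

Letter i (0-indexed) is shifted by i+7, so successive shifts are 7, 8, 9, ….
Undoing it on lqpre: l−7=e, q−8=i, p−9=g, r−10=h, e−11=t.

eight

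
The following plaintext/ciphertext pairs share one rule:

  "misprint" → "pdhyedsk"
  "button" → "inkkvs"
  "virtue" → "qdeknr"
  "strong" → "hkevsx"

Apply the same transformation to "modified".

pvodudro

Treating letters as 0–25, the rule is x ↦ 3x + 5 (mod 26).
For modified: m(12)→3·12+5≡15=p; o(14)→3·14+5≡21=v; d(3)→3·3+5≡14=o; i(8)→3·8+5≡3=d; f(5)→3·5+5≡20=u; i(8)→3·8+5≡3=d; e(4)→3·4+5≡17=r; d(3)→3·3+5≡14=o (all mod 26).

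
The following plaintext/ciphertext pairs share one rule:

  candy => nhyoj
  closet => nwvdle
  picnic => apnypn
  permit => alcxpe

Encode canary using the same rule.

The shift depends on letter class: consonant c→n is +11, but vowel a→h is +7. The rule splits by letter class: vowels +7, consonants +11.
On canary: c(cons)+11=n, a(vowel)+7=h, n(cons)+11=y, a(vowel)+7=h, r(cons)+11=c, y(cons)+11=j.

nhyhcj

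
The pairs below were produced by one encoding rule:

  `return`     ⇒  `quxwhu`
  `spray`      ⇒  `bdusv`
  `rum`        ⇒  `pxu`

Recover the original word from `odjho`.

The output letters match the input read backwards, each shifted +3: return reversed is nruter. Read the word backwards and shift each letter +3.
Reversing it on odjho: shift back: o−3=l, d−3=a, j−3=g, h−3=e, o−3=l → lagel; then reverse → legal.

legal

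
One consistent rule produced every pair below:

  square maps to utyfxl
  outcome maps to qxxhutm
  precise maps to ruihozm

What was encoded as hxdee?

fuzzy

Letter i (0-indexed) is shifted by i+2, so successive shifts are 2, 3, 4, ….
Reversing it on hxdee: h−2=f, x−3=u, d−4=z, e−5=z, e−6=y.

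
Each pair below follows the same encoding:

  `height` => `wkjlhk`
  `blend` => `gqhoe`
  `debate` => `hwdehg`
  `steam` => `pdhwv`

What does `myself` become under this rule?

The output letters match the input read backwards, each shifted +3: height reversed is thgieh. The word is reversed, then every letter is shifted forward by 3.
Applying it to myself: reverse → flesym; then shift: f+3=i, l+3=o, e+3=h, s+3=v, y+3=b, m+3=p.

iohvbp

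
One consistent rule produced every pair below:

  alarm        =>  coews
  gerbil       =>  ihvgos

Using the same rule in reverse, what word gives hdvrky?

farmer

In alarm: a→c is +2, l→o is +3, a→e is +4, r→w is +5 — the shift increases by 1 each position. Letter i (0-indexed) is shifted by i+2, so successive shifts are 2, 3, 4, ….
Reversing it on hdvrky: h−2=f, d−3=a, v−4=r, r−5=m, k−6=e, y−7=r.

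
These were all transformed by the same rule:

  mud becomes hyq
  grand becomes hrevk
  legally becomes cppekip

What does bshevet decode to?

Read the word backwards and shift each letter +4.
Decoding bshevet: shift back: b−4=x, s−4=o, h−4=d, e−4=a, v−4=r, e−4=a, t−4=p → xodarap; then reverse → paradox.

paradox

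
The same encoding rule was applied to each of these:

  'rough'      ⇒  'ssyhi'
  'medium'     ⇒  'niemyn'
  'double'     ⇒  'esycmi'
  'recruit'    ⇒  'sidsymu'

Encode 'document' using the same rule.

esdyniou

The shift depends on letter class: consonant r→s is +1, but vowel o→s is +4. Vowels shift forward by 4 and consonants shift forward by 1.
Applying it to document: d(cons)+1=e, o(vowel)+4=s, c(cons)+1=d, u(vowel)+4=y, m(cons)+1=n, e(vowel)+4=i, n(cons)+1=o, t(cons)+1=u.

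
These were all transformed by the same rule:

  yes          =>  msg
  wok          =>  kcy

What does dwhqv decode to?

Compare letters: y→m is +14, e→s is +14, s→g is +14 — a constant shift. Every letter moves 14 places later in the alphabet, wrapping around z→a.
Reversing it on dwhqv: d−14=p, w−14=i, h−14=t, q−14=c, v−14=h.

pitch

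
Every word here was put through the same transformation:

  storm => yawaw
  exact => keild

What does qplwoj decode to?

The shift increases by 1 at each position, starting from +6: 6, 7, 8, ….
Undoing it on qplwoj: q−6=k, p−7=i, l−8=d, w−9=n, o−10=e, j−11=y.

kidney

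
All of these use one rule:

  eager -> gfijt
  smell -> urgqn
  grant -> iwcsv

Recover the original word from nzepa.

It's a Vigenère-style cipher with numeric key [2,5]: position i shifts by key[i mod 2].
Undoing it on nzepa: n−2=l, z−5=u, e−2=c, p−5=k, a−2=y.

lucky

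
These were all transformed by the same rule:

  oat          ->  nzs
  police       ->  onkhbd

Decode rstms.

stunt

It's a constant shift of +25 (ROT25).
Undoing it on rstms: r−25=s, s−25=t, t−25=u, m−25=n, s−25=t.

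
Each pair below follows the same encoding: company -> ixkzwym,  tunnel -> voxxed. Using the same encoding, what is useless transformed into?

Two steps: reverse the string, then apply a Caesar shift of +10.
Applying it to useless: reverse → sselesu; then shift: s+10=c, s+10=c, e+10=o, l+10=v, e+10=o, s+10=c, u+10=e.

ccovoce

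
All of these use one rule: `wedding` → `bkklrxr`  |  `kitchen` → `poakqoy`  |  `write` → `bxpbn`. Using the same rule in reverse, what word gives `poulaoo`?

kindred

Each letter shifts forward by (position + 5), i.e. 5, 6, 7, … — the shift grows by one for each successive letter.
Undoing it on poulaoo: p−5=k, o−6=i, u−7=n, l−8=d, a−9=r, o−10=e, o−11=d.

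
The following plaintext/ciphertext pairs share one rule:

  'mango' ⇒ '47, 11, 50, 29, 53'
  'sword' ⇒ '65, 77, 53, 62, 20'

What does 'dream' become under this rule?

20, 62, 23, 11, 47

m(#13)→47 and a(#1)→11: differences scale by 3, so n = 3·pos + 8. With a=1..z=26, the number is 3·pos + 8.
For dream: d=4→20, r=18→62, e=5→23, a=1→11, m=13→47.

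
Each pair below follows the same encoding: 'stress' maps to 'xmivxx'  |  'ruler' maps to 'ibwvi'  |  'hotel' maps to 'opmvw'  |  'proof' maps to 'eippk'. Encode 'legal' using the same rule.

s(18)→x(23) and t(19)→m(12) fit y≡15x+13 (mod 26); the inverse of 15 mod 26 is 7. Each letter's alphabet position (a=0..z=25) is mapped through 15·x+13 mod 26 — an affine cipher.
For legal: l(11)→15·11+13≡22=w; e(4)→15·4+13≡21=v; g(6)→15·6+13≡25=z; a(0)→15·0+13≡13=n; l(11)→15·11+13≡22=w (all mod 26).

wvznw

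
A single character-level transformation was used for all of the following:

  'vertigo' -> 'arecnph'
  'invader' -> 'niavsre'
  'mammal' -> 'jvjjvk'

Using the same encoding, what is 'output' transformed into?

hbcgbc

Treating letters as 0–25, the rule is x ↦ 25x + 21 (mod 26).
Applying it to output: o(14)→25·14+21≡7=h; u(20)→25·20+21≡1=b; t(19)→25·19+21≡2=c; p(15)→25·15+21≡6=g; u(20)→25·20+21≡1=b; t(19)→25·19+21≡2=c (all mod 26).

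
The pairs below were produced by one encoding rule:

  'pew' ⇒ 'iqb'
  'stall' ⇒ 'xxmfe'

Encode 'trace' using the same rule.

The output letters match the input read backwards, each shifted +12: pew reversed is wep. Read the word backwards and shift each letter +12.
Applying it to trace: reverse → ecart; then shift: e+12=q, c+12=o, a+12=m, r+12=d, t+12=f.

qomdf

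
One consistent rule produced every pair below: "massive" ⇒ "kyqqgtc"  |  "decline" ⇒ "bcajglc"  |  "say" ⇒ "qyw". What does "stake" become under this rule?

Compare letters: m→k is +24, a→y is +24, s→q is +24 — a constant shift. Every letter moves 24 places later in the alphabet, wrapping around z→a.
For stake: s+24=q, t+24=r, a+24=y, k+24=i, e+24=c.

qryic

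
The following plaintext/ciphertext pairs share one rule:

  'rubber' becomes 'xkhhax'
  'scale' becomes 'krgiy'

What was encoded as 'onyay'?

sushi

The output letters match the input read backwards, each shifted +6: rubber reversed is rebbur. Read the word backwards and shift each letter +6.
Decoding onyay: shift back: o−6=i, n−6=h, y−6=s, a−6=u, y−6=s → ihsus; then reverse → sushi.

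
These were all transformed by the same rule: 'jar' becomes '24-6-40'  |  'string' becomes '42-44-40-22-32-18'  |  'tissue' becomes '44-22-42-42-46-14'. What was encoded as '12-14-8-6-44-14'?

j(#10)→24 and a(#1)→6: differences scale by 2, so n = 2·pos + 4. With a=1..z=26, the number is 2·pos + 4.
Undoing it on 12-14-8-6-44-14: 12→(12−4)÷2=4=d, 14→(14−4)÷2=5=e, 8→(8−4)÷2=2=b, 6→(6−4)÷2=1=a, 44→(44−4)÷2=20=t, 14→(14−4)÷2=5=e.

debate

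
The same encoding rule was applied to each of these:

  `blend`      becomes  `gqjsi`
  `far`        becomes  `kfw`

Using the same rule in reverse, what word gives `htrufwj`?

compare

Compare letters: b→g is +5, l→q is +5, e→j is +5 — a constant shift. It's a constant shift of +5 (ROT5).
Reversing it on htrufwj: h−5=c, t−5=o, r−5=m, u−5=p, f−5=a, w−5=r, j−5=e.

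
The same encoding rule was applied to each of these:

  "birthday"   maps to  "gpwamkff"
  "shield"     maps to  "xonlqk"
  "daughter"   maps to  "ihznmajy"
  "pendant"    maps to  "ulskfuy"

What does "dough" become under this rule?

ivznm

Shifts by position in birthday: pos 0: b→g (+5), pos 1: i→p (+7), pos 2: r→w (+5), pos 3: t→a (+7) — repeating every 2. The shifts repeat in a cycle of length 2: positions 0,1,… shift by +5, +7, then the pattern repeats.
On dough: d+5=i, o+7=v, u+5=z, g+7=n, h+5=m.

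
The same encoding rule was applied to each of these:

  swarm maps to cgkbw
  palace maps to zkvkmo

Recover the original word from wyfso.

Compare letters: s→c is +10, w→g is +10, a→k is +10 — a constant shift. Each letter is shifted forward by 10 in the alphabet (a Caesar shift of +10).
Decoding wyfso: w−10=m, y−10=o, f−10=v, s−10=i, o−10=e.

movie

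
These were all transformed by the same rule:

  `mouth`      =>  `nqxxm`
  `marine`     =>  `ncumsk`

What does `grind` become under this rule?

htlri

The shift increases by 1 at each position, starting from +1: 1, 2, 3, ….
On grind: g+1=h, r+2=t, i+3=l, n+4=r, d+5=i.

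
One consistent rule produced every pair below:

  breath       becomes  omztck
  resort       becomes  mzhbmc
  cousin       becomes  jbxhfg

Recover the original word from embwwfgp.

b(1)→o(14) and r(17)→m(12) fit y≡21x+19 (mod 26); the inverse of 21 mod 26 is 5. This is an affine cipher: with a=0,…,z=25, each position x becomes (21x+19) mod 26.
Reversing it on embwwfgp: e(4)→5·(4−19)≡3=d; m(12)→5·(12−19)≡17=r; b(1)→5·(1−19)≡14=o; w(22)→5·(22−19)≡15=p; w(22)→5·(22−19)≡15=p; f(5)→5·(5−19)≡8=i; g(6)→5·(6−19)≡13=n; p(15)→5·(15−19)≡6=g (all mod 26).

dropping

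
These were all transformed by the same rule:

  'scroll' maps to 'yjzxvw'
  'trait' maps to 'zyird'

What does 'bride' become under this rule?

hyqmo

Letter i (0-indexed) is shifted by i+6, so successive shifts are 6, 7, 8, ….
On bride: b+6=h, r+7=y, i+8=q, d+9=m, e+10=o.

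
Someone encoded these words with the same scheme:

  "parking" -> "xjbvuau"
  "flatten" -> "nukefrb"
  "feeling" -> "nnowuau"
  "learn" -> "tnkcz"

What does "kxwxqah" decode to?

comment

In parking: p→x is +8, a→j is +9, r→b is +10, k→v is +11 — the shift increases by 1 each position. Each letter shifts forward by (position + 8), i.e. 8, 9, 10, … — the shift grows by one for each successive letter.
Decoding kxwxqah: k−8=c, x−9=o, w−10=m, x−11=m, q−12=e, a−13=n, h−14=t.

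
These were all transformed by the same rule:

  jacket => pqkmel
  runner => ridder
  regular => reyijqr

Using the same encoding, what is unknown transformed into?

j(9)→p(15) and a(0)→q(16) fit y≡23x+16 (mod 26); the inverse of 23 mod 26 is 17. This is an affine cipher: with a=0,…,z=25, each position x becomes (23x+16) mod 26.
Applying it to unknown: u(20)→23·20+16≡8=i; n(13)→23·13+16≡3=d; k(10)→23·10+16≡12=m; n(13)→23·13+16≡3=d; o(14)→23·14+16≡0=a; w(22)→23·22+16≡2=c; n(13)→23·13+16≡3=d (all mod 26).

idmdacd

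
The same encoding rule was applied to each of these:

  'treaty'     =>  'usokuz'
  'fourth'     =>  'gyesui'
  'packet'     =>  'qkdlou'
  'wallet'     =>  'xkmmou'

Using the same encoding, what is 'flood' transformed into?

The shift depends on letter class: consonant t→u is +1, but vowel e→o is +10. Two shifts are in play — +10 for a/e/i/o/u, +1 for every other letter.
Applying it to flood: f(cons)+1=g, l(cons)+1=m, o(vowel)+10=y, o(vowel)+10=y, d(cons)+1=e.

gmyye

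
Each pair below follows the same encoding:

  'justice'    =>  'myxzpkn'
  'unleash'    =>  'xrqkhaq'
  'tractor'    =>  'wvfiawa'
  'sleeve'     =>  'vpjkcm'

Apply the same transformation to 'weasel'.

zifylt

The shift increases by 1 at each position, starting from +3: 3, 4, 5, ….
On weasel: w+3=z, e+4=i, a+5=f, s+6=y, e+7=l, l+8=t.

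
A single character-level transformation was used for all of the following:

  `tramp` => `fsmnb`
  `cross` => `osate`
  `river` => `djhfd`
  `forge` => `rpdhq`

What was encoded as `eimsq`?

share

Shifts by position in tramp: pos 0: t→f (+12), pos 1: r→s (+1), pos 2: a→m (+12), pos 3: m→n (+1) — repeating every 2. The shifts repeat in a cycle of length 2: positions 0,1,… shift by +12, +1, then the pattern repeats.
Undoing it on eimsq: e−12=s, i−1=h, m−12=a, s−1=r, q−12=e.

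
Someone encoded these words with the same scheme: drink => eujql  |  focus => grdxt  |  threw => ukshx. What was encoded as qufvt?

Shifts by position in drink: pos 0: d→e (+1), pos 1: r→u (+3), pos 2: i→j (+1), pos 3: n→q (+3) — repeating every 2. A repeating key of period 2 is used — shifts +1, +3 over and over.
Undoing it on qufvt: q−1=p, u−3=r, f−1=e, v−3=s, t−1=s.

press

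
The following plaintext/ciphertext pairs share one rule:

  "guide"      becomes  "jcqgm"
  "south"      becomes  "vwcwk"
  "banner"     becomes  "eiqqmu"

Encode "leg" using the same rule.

The shift depends on letter class: consonant g→j is +3, but vowel u→c is +8. The rule splits by letter class: vowels +8, consonants +3.
On leg: l(cons)+3=o, e(vowel)+8=m, g(cons)+3=j.

omj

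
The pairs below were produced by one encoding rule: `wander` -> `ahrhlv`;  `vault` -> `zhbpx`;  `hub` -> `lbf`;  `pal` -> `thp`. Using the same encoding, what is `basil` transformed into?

fhwpp

The shift depends on letter class: consonant w→a is +4, but vowel a→h is +7. Vowels shift forward by 7 and consonants shift forward by 4.
Applying it to basil: b(cons)+4=f, a(vowel)+7=h, s(cons)+4=w, i(vowel)+7=p, l(cons)+4=p.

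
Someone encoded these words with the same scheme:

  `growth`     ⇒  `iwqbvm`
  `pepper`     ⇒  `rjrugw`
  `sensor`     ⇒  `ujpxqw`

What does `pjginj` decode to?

needle

Shifts by position in growth: pos 0: g→i (+2), pos 1: r→w (+5), pos 2: o→q (+2), pos 3: w→b (+5) — repeating every 2. The shifts repeat in a cycle of length 2: positions 0,1,… shift by +2, +5, then the pattern repeats.
Decoding pjginj: p−2=n, j−5=e, g−2=e, i−5=d, n−2=l, j−5=e.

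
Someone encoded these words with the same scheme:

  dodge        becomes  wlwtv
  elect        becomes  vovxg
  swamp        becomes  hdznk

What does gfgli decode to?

tutor

Each pair mirrors across the alphabet (d↔w, o↔l, d↔w): positions sum to 25. This is the alphabet-reversal cipher (Atbash): a becomes z, b becomes y, etc.
Undoing it on gfgli: g↔t, f↔u, g↔t, l↔o, i↔r.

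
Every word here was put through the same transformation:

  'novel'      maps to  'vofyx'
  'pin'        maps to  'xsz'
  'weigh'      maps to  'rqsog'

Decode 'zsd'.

tip

The word is reversed, then every letter is shifted forward by 10.
Undoing it on zsd: shift back: z−10=p, s−10=i, d−10=t → pit; then reverse → tip.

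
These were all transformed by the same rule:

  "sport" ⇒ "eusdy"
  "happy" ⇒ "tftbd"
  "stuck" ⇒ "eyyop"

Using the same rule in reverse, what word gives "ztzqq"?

Shifts by position in sport: pos 0: s→e (+12), pos 1: p→u (+5), pos 2: o→s (+4), pos 3: r→d (+12), pos 4: t→y (+5) — repeating every 3. The shifts repeat in a cycle of length 3: positions 0,1,… shift by +12, +5, +4, then the pattern repeats.
Reversing it on ztzqq: z−12=n, t−5=o, z−4=v, q−12=e, q−5=l.

novel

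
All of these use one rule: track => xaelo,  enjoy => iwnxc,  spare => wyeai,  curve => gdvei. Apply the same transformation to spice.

wymli

Shifts by position in track: pos 0: t→x (+4), pos 1: r→a (+9), pos 2: a→e (+4), pos 3: c→l (+9) — repeating every 2. A repeating key of period 2 is used — shifts +4, +9 over and over.
On spice: s+4=w, p+9=y, i+4=m, c+9=l, e+4=i.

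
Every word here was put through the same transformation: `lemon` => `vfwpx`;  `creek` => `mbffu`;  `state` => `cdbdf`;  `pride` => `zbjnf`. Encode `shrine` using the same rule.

The shift depends on letter class: consonant l→v is +10, but vowel e→f is +1. Vowels shift forward by 1 and consonants shift forward by 10.
For shrine: s(cons)+10=c, h(cons)+10=r, r(cons)+10=b, i(vowel)+1=j, n(cons)+10=x, e(vowel)+1=f.

crbjxf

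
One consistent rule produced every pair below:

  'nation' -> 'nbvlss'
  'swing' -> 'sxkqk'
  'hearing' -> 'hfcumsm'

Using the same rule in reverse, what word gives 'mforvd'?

In nation: n→n is +0, a→b is +1, t→v is +2, i→l is +3 — the shift increases by 1 each position. Letter i (0-indexed) is shifted by i+0, so successive shifts are 0, 1, 2, ….
Decoding mforvd: m−0=m, f−1=e, o−2=m, r−3=o, v−4=r, d−5=y.

memory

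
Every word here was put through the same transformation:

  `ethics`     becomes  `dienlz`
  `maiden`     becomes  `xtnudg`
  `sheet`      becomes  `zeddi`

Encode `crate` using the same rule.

e(4)→d(3) and t(19)→i(8) fit y≡9x+19 (mod 26); the inverse of 9 mod 26 is 3. Each letter's alphabet position (a=0..z=25) is mapped through 9·x+19 mod 26 — an affine cipher.
Applying it to crate: c(2)→9·2+19≡11=l; r(17)→9·17+19≡16=q; a(0)→9·0+19≡19=t; t(19)→9·19+19≡8=i; e(4)→9·4+19≡3=d (all mod 26).

lqtid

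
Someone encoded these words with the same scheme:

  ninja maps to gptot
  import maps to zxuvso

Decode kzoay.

suite

The output letters match the input read backwards, each shifted +6: ninja reversed is ajnin. The word is reversed, then every letter is shifted forward by 6.
Undoing it on kzoay: shift back: k−6=e, z−6=t, o−6=i, a−6=u, y−6=s → etius; then reverse → suite.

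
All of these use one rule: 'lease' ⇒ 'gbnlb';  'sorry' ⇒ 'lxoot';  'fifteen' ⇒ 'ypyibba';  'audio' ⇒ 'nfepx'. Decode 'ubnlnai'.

peasant

This is an affine cipher: with a=0,…,z=25, each position x becomes (23x+13) mod 26.
Reversing it on ubnlnai: u(20)→17·(20−13)≡15=p; b(1)→17·(1−13)≡4=e; n(13)→17·(13−13)≡0=a; l(11)→17·(11−13)≡18=s; n(13)→17·(13−13)≡0=a; a(0)→17·(0−13)≡13=n; i(8)→17·(8−13)≡19=t (all mod 26).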